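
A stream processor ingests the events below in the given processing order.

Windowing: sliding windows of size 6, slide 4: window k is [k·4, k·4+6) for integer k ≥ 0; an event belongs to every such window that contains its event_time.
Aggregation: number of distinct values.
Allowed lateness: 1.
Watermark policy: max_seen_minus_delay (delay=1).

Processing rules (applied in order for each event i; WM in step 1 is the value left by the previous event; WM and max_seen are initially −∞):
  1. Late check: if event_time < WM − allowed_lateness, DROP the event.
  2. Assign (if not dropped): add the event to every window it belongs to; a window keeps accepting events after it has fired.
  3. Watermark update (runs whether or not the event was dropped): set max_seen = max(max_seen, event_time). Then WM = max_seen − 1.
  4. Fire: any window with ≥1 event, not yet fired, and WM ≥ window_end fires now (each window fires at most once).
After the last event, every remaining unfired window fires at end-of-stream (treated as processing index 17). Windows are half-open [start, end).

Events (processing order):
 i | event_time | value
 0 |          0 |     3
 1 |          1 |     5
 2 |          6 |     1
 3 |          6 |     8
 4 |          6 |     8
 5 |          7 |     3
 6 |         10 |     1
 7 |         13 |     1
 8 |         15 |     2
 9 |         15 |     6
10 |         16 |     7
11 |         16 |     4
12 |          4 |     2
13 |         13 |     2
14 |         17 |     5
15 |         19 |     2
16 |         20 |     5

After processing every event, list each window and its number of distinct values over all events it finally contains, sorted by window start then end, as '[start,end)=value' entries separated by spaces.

i=0 t=0 v=3: → [0,6); WM=-1
i=1 t=1 v=5: → [0,6); WM=0
i=2 t=6 v=1: → [4,10); WM=5
i=3 t=6 v=8: → [4,10); WM=5
i=4 t=6 v=8: → [4,10); WM=5
i=5 t=7 v=3: → [4,10); WM=6; [0,6) fires=2
i=6 t=10 v=1: → [8,14); WM=9
i=7 t=13 v=1: → [12,18),[8,14); WM=12; [4,10) fires=3
i=8 t=15 v=2: → [12,18); WM=14; [8,14) fires=1
i=9 t=15 v=6: → [12,18); WM=14
i=10 t=16 v=7: → [16,22),[12,18); WM=15
i=11 t=16 v=4: → [16,22),[12,18); WM=15
i=12 t=4 v=2: DROP (t<15-1); WM=15
i=13 t=13 v=2: DROP (t<15-1); WM=15
i=14 t=17 v=5: → [16,22),[12,18); WM=16
i=15 t=19 v=2: → [16,22); WM=18; [12,18) fires=6
i=16 t=20 v=5: → [20,26),[16,22); WM=19

[0,6)=2 [4,10)=3 [8,14)=1 [12,18)=6 [16,22)=4 [20,26)=1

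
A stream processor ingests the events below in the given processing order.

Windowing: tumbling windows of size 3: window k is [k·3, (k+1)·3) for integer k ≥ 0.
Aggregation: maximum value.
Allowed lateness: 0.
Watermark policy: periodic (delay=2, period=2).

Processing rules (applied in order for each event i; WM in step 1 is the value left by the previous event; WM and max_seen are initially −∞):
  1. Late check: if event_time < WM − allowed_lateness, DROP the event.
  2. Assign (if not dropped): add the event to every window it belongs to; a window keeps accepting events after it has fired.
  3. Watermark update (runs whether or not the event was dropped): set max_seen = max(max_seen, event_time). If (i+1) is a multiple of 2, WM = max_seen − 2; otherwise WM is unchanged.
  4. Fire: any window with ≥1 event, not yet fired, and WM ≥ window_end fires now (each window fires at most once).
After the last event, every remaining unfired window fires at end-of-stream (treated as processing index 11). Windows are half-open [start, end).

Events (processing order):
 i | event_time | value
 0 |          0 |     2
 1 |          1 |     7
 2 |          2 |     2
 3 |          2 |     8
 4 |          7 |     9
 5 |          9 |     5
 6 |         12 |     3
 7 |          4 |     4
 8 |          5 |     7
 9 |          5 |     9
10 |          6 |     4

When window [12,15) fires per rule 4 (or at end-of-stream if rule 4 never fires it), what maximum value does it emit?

i=0 t=0 v=2: → [0,3); WM=−∞
i=1 t=1 v=7: → [0,3); WM=-1
i=2 t=2 v=2: → [0,3); WM=-1
i=3 t=2 v=8: → [0,3); WM=0
i=4 t=7 v=9: → [6,9); WM=0
i=5 t=9 v=5: → [9,12); WM=7; [0,3) fires=8
i=6 t=12 v=3: → [12,15); WM=7
i=7 t=4 v=4: DROP (t<7-0); WM=10; [6,9) fires=9
i=8 t=5 v=7: DROP (t<10-0); WM=10
i=9 t=5 v=9: DROP (t<10-0); WM=10
i=10 t=6 v=4: DROP (t<10-0); WM=10

3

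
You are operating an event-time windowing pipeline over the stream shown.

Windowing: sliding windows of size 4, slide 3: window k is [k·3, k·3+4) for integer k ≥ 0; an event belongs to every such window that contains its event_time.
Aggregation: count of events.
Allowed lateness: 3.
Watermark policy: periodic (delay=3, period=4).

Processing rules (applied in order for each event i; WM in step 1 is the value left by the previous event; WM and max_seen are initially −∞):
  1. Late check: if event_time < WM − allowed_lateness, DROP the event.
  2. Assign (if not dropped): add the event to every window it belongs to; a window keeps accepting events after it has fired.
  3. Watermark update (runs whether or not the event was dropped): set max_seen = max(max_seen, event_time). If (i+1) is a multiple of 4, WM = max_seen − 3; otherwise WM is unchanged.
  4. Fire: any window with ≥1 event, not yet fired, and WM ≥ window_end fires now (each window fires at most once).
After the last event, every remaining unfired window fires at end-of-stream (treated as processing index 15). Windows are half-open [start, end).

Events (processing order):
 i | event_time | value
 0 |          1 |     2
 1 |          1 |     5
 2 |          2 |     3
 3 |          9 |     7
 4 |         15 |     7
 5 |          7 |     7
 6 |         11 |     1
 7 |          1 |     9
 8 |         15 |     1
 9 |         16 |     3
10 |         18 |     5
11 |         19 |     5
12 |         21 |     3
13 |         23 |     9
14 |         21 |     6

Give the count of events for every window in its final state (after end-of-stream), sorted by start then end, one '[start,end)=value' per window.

i=0 t=1 v=2: → [0,4); WM=−∞
i=1 t=1 v=5: → [0,4); WM=−∞
i=2 t=2 v=3: → [0,4); WM=−∞
i=3 t=9 v=7: → [9,13),[6,10); WM=6; [0,4) fires=3
i=4 t=15 v=7: → [15,19),[12,16); WM=6
i=5 t=7 v=7: → [6,10); WM=6
i=6 t=11 v=1: → [9,13); WM=6
i=7 t=1 v=9: DROP (t<6-3); WM=12; [6,10) fires=2
i=8 t=15 v=1: → [15,19),[12,16); WM=12
i=9 t=16 v=3: → [15,19); WM=12
i=10 t=18 v=5: → [18,22),[15,19); WM=12
i=11 t=19 v=5: → [18,22); WM=16; [9,13) fires=2 [12,16) fires=2
i=12 t=21 v=3: → [21,25),[18,22); WM=16
i=13 t=23 v=9: → [21,25); WM=16
i=14 t=21 v=6: → [21,25),[18,22); WM=16

[0,4)=3 [6,10)=2 [9,13)=2 [12,16)=2 [15,19)=4 [18,22)=4 [21,25)=3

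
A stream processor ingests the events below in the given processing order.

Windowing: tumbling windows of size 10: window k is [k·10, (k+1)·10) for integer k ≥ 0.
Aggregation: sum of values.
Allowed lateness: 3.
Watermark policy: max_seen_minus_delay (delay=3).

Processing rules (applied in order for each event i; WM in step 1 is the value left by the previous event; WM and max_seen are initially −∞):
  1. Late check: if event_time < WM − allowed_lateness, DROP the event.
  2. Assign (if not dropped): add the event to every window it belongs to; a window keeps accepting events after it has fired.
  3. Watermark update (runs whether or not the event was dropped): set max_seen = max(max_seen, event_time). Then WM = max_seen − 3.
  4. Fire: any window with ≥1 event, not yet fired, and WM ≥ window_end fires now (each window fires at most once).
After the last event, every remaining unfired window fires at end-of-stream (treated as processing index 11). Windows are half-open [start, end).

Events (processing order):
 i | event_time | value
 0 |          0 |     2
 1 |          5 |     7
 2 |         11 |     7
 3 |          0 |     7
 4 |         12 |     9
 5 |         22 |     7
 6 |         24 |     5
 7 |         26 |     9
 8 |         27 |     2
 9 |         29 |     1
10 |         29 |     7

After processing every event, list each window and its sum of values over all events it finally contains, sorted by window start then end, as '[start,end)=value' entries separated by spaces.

i=0 t=0 v=2: → [0,10); WM=-3
i=1 t=5 v=7: → [0,10); WM=2
i=2 t=11 v=7: → [10,20); WM=8
i=3 t=0 v=7: DROP (t<8-3); WM=8
i=4 t=12 v=9: → [10,20); WM=9
i=5 t=22 v=7: → [20,30); WM=19; [0,10) fires=9
i=6 t=24 v=5: → [20,30); WM=21; [10,20) fires=16
i=7 t=26 v=9: → [20,30); WM=23
i=8 t=27 v=2: → [20,30); WM=24
i=9 t=29 v=1: → [20,30); WM=26
i=10 t=29 v=7: → [20,30); WM=26

[0,10)=9 [10,20)=16 [20,30)=31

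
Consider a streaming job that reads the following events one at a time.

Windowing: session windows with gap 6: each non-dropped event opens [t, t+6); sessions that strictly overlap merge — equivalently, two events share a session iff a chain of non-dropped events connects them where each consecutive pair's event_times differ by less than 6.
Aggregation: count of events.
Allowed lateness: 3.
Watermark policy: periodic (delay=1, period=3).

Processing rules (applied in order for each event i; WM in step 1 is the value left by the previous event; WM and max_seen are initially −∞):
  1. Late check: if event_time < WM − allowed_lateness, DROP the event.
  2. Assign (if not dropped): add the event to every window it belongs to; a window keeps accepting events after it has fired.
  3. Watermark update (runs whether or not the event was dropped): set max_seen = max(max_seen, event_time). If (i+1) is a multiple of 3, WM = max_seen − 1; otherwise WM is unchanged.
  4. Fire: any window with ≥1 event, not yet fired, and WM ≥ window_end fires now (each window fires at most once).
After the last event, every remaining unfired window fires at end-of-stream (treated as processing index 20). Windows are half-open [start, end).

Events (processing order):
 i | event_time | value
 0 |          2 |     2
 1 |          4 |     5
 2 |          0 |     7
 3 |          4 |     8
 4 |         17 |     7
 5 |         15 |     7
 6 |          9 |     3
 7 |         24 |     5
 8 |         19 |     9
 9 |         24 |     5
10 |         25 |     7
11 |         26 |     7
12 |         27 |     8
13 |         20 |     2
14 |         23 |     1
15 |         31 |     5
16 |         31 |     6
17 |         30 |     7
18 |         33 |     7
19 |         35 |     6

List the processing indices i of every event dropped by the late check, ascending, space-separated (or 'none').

i=0 t=2 v=2: → [2,8); WM=−∞
i=1 t=4 v=5: → [2,10); WM=−∞
i=2 t=0 v=7: → [0,10); WM=3
i=3 t=4 v=8: → [0,10); WM=3
i=4 t=17 v=7: → [17,23); WM=3
i=5 t=15 v=7: → [15,23); WM=16
i=6 t=9 v=3: DROP (t<16-3); WM=16
i=7 t=24 v=5: → [24,30); WM=16
i=8 t=19 v=9: → [15,30); WM=23
i=9 t=24 v=5: → [15,30); WM=23
i=10 t=25 v=7: → [15,31); WM=23
i=11 t=26 v=7: → [15,32); WM=25
i=12 t=27 v=8: → [15,33); WM=25
i=13 t=20 v=2: DROP (t<25-3); WM=25
i=14 t=23 v=1: → [15,33); WM=26
i=15 t=31 v=5: → [15,37); WM=26
i=16 t=31 v=6: → [15,37); WM=26
i=17 t=30 v=7: → [15,37); WM=30
i=18 t=33 v=7: → [15,39); WM=30
i=19 t=35 v=6: → [15,41); WM=30

6 13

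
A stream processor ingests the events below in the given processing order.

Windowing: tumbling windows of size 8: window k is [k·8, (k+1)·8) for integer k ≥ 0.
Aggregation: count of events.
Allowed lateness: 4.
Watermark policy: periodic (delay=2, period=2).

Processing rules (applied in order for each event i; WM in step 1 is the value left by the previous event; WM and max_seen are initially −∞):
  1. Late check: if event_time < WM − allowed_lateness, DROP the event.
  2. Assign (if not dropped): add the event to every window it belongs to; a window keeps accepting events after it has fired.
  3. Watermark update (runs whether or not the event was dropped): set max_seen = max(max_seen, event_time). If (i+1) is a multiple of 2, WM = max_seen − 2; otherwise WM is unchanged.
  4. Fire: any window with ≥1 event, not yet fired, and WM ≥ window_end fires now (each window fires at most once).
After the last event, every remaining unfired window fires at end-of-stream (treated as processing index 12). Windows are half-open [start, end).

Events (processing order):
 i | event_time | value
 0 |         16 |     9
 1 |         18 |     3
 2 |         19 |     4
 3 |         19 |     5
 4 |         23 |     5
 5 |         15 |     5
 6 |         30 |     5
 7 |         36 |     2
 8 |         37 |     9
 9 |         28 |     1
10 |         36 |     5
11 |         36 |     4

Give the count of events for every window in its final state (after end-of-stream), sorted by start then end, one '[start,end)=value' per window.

[8,16)=1 [16,24)=5 [24,32)=1 [32,40)=4

i=0 t=16 v=9: → [16,24); WM=−∞
i=1 t=18 v=3: → [16,24); WM=16
i=2 t=19 v=4: → [16,24); WM=16
i=3 t=19 v=5: → [16,24); WM=17
i=4 t=23 v=5: → [16,24); WM=17
i=5 t=15 v=5: → [8,16); WM=21; [8,16) fires=1
i=6 t=30 v=5: → [24,32); WM=21
i=7 t=36 v=2: → [32,40); WM=34; [16,24) fires=5 [24,32) fires=1
i=8 t=37 v=9: → [32,40); WM=34
i=9 t=28 v=1: DROP (t<34-4); WM=35
i=10 t=36 v=5: → [32,40); WM=35
i=11 t=36 v=4: → [32,40); WM=35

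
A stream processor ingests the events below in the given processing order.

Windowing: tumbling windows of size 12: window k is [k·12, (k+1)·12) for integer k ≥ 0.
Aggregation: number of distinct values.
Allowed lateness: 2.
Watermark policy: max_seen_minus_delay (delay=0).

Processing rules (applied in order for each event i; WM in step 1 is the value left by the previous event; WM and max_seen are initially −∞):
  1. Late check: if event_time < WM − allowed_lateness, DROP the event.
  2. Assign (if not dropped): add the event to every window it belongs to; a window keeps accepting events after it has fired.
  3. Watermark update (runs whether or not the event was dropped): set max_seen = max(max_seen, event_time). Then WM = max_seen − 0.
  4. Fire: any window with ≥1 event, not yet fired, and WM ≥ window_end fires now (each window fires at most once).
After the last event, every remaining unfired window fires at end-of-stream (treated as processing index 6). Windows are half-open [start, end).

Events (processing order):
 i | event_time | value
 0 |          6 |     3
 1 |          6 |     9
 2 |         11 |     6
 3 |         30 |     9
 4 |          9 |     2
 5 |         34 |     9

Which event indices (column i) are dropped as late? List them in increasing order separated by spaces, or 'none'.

i=0 t=6 v=3: → [0,12); WM=6
i=1 t=6 v=9: → [0,12); WM=6
i=2 t=11 v=6: → [0,12); WM=11
i=3 t=30 v=9: → [24,36); WM=30; [0,12) fires=3
i=4 t=9 v=2: DROP (t<30-2); WM=30
i=5 t=34 v=9: → [24,36); WM=34

4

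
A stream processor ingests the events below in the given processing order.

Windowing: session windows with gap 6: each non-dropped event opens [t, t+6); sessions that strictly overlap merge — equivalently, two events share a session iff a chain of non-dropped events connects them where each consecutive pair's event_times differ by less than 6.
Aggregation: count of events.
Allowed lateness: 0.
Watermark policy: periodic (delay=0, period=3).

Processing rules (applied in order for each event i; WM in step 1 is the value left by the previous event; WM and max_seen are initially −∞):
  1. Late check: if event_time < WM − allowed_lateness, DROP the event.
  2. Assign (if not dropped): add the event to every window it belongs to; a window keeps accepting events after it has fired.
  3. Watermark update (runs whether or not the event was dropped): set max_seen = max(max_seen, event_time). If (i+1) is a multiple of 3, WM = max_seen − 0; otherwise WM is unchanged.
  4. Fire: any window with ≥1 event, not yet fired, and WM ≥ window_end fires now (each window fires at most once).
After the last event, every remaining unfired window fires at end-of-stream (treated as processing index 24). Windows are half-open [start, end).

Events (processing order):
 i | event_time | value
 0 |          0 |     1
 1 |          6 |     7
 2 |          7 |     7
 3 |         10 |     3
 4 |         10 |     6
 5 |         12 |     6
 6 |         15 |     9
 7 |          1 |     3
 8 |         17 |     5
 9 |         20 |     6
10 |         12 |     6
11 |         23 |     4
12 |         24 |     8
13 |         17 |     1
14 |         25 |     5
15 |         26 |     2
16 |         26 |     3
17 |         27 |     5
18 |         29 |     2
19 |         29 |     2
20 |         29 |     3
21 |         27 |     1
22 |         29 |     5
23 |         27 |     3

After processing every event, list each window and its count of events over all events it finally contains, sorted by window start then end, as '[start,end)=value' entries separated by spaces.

i=0 t=0 v=1: → [0,6); WM=−∞
i=1 t=6 v=7: → [6,12); WM=−∞
i=2 t=7 v=7: → [6,13); WM=7
i=3 t=10 v=3: → [6,16); WM=7
i=4 t=10 v=6: → [6,16); WM=7
i=5 t=12 v=6: → [6,18); WM=12
i=6 t=15 v=9: → [6,21); WM=12
i=7 t=1 v=3: DROP (t<12-0); WM=12
i=8 t=17 v=5: → [6,23); WM=17
i=9 t=20 v=6: → [6,26); WM=17
i=10 t=12 v=6: DROP (t<17-0); WM=17
i=11 t=23 v=4: → [6,29); WM=23
i=12 t=24 v=8: → [6,30); WM=23
i=13 t=17 v=1: DROP (t<23-0); WM=23
i=14 t=25 v=5: → [6,31); WM=25
i=15 t=26 v=2: → [6,32); WM=25
i=16 t=26 v=3: → [6,32); WM=25
i=17 t=27 v=5: → [6,33); WM=27
i=18 t=29 v=2: → [6,35); WM=27
i=19 t=29 v=2: → [6,35); WM=27
i=20 t=29 v=3: → [6,35); WM=29
i=21 t=27 v=1: DROP (t<29-0); WM=29
i=22 t=29 v=5: → [6,35); WM=29
i=23 t=27 v=3: DROP (t<29-0); WM=29

[0,6)=1 [6,35)=18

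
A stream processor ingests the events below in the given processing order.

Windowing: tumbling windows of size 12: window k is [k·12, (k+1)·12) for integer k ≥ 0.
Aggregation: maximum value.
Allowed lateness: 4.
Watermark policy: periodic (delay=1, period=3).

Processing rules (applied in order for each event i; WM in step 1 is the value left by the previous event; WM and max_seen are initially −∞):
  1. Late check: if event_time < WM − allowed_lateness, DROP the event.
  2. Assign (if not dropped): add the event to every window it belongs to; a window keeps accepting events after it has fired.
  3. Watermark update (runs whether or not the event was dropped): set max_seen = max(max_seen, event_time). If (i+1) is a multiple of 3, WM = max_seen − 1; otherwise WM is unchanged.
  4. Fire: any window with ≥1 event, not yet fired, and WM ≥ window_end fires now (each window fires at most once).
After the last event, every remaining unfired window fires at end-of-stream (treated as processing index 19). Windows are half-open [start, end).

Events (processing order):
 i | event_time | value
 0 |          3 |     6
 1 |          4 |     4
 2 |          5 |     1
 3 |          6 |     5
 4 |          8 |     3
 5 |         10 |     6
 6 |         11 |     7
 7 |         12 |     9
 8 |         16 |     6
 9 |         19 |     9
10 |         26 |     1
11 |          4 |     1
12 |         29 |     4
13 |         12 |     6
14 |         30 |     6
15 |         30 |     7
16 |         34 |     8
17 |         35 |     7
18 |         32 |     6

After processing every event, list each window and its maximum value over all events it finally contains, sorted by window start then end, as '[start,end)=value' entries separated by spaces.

i=0 t=3 v=6: → [0,12); WM=−∞
i=1 t=4 v=4: → [0,12); WM=−∞
i=2 t=5 v=1: → [0,12); WM=4
i=3 t=6 v=5: → [0,12); WM=4
i=4 t=8 v=3: → [0,12); WM=4
i=5 t=10 v=6: → [0,12); WM=9
i=6 t=11 v=7: → [0,12); WM=9
i=7 t=12 v=9: → [12,24); WM=9
i=8 t=16 v=6: → [12,24); WM=15; [0,12) fires=7
i=9 t=19 v=9: → [12,24); WM=15
i=10 t=26 v=1: → [24,36); WM=15
i=11 t=4 v=1: DROP (t<15-4); WM=25; [12,24) fires=9
i=12 t=29 v=4: → [24,36); WM=25
i=13 t=12 v=6: DROP (t<25-4); WM=25
i=14 t=30 v=6: → [24,36); WM=29
i=15 t=30 v=7: → [24,36); WM=29
i=16 t=34 v=8: → [24,36); WM=29
i=17 t=35 v=7: → [24,36); WM=34
i=18 t=32 v=6: → [24,36); WM=34

[0,12)=7 [12,24)=9 [24,36)=8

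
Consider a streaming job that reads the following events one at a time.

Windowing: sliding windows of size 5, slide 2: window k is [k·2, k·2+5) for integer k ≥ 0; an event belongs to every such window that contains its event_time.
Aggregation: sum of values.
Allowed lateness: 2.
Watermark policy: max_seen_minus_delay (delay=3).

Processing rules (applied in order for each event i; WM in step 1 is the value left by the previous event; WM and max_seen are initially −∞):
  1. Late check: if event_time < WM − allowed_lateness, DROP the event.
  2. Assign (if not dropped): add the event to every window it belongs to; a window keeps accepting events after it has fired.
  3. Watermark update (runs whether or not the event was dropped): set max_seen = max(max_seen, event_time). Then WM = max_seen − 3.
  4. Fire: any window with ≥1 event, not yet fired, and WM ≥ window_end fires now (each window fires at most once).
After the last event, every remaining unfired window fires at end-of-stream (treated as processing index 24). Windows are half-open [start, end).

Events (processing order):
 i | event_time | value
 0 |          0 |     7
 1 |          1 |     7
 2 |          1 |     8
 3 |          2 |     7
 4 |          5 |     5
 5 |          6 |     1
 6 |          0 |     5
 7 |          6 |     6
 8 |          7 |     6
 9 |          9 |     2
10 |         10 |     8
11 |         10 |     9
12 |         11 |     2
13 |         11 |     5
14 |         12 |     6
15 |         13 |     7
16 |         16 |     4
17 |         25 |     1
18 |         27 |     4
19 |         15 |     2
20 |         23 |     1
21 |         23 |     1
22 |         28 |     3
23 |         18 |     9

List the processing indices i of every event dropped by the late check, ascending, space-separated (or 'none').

i=0 t=0 v=7: → [0,5); WM=-3
i=1 t=1 v=7: → [0,5); WM=-2
i=2 t=1 v=8: → [0,5); WM=-2
i=3 t=2 v=7: → [2,7),[0,5); WM=-1
i=4 t=5 v=5: → [4,9),[2,7); WM=2
i=5 t=6 v=1: → [6,11),[4,9),[2,7); WM=3
i=6 t=0 v=5: DROP (t<3-2); WM=3
i=7 t=6 v=6: → [6,11),[4,9),[2,7); WM=3
i=8 t=7 v=6: → [6,11),[4,9); WM=4
i=9 t=9 v=2: → [8,13),[6,11); WM=6; [0,5) fires=29
i=10 t=10 v=8: → [10,15),[8,13),[6,11); WM=7; [2,7) fires=19
i=11 t=10 v=9: → [10,15),[8,13),[6,11); WM=7
i=12 t=11 v=2: → [10,15),[8,13); WM=8
i=13 t=11 v=5: → [10,15),[8,13); WM=8
i=14 t=12 v=6: → [12,17),[10,15),[8,13); WM=9; [4,9) fires=18
i=15 t=13 v=7: → [12,17),[10,15); WM=10
i=16 t=16 v=4: → [16,21),[14,19),[12,17); WM=13; [6,11) fires=32 [8,13) fires=32
i=17 t=25 v=1: → [24,29),[22,27); WM=22; [10,15) fires=37 [12,17) fires=17 [14,19) fires=4 [16,21) fires=4
i=18 t=27 v=4: → [26,31),[24,29); WM=24
i=19 t=15 v=2: DROP (t<24-2); WM=24
i=20 t=23 v=1: → [22,27),[20,25); WM=24
i=21 t=23 v=1: → [22,27),[20,25); WM=24
i=22 t=28 v=3: → [28,33),[26,31),[24,29); WM=25; [20,25) fires=2
i=23 t=18 v=9: DROP (t<25-2); WM=25

6 19 23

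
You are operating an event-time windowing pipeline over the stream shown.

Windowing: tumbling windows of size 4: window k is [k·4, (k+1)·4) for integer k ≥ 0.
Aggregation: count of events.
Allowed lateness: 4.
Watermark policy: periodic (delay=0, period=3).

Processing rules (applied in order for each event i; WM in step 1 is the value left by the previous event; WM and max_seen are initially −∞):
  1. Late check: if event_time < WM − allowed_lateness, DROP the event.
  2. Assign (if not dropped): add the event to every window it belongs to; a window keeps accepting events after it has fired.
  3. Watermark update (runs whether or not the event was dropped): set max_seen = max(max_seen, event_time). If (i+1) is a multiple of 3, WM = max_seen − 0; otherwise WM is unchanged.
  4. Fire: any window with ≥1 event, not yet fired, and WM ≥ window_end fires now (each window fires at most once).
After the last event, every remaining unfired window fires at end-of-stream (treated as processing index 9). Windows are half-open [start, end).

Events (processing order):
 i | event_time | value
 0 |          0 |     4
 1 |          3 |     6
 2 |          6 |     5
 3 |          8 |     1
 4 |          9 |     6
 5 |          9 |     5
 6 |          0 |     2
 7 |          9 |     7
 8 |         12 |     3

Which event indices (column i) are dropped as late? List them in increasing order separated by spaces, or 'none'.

6

i=0 t=0 v=4: → [0,4); WM=−∞
i=1 t=3 v=6: → [0,4); WM=−∞
i=2 t=6 v=5: → [4,8); WM=6; [0,4) fires=2
i=3 t=8 v=1: → [8,12); WM=6
i=4 t=9 v=6: → [8,12); WM=6
i=5 t=9 v=5: → [8,12); WM=9; [4,8) fires=1
i=6 t=0 v=2: DROP (t<9-4); WM=9
i=7 t=9 v=7: → [8,12); WM=9
i=8 t=12 v=3: → [12,16); WM=12; [8,12) fires=4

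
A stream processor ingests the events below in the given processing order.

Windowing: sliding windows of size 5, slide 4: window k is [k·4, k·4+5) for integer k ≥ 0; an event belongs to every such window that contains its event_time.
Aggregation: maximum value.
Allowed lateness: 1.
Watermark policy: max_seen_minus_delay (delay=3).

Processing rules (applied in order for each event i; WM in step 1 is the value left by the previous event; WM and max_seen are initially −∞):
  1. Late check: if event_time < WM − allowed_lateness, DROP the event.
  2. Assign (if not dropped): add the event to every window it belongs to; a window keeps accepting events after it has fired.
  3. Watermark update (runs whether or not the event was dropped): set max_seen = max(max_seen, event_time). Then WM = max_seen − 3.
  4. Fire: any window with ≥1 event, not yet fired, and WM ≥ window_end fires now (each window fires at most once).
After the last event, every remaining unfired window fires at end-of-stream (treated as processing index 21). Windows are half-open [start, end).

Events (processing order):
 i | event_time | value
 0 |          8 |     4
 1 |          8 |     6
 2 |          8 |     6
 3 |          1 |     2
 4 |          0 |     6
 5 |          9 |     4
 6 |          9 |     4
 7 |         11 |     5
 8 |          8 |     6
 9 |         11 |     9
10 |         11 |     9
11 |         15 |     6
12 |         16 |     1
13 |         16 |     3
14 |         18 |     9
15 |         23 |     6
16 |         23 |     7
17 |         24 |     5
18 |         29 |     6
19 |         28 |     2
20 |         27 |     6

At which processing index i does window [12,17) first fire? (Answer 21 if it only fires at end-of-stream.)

15

i=0 t=8 v=4: → [8,13),[4,9); WM=5
i=1 t=8 v=6: → [8,13),[4,9); WM=5
i=2 t=8 v=6: → [8,13),[4,9); WM=5
i=3 t=1 v=2: DROP (t<5-1); WM=5
i=4 t=0 v=6: DROP (t<5-1); WM=5
i=5 t=9 v=4: → [8,13); WM=6
i=6 t=9 v=4: → [8,13); WM=6
i=7 t=11 v=5: → [8,13); WM=8
i=8 t=8 v=6: → [8,13),[4,9); WM=8
i=9 t=11 v=9: → [8,13); WM=8
i=10 t=11 v=9: → [8,13); WM=8
i=11 t=15 v=6: → [12,17); WM=12; [4,9) fires=6
i=12 t=16 v=1: → [16,21),[12,17); WM=13; [8,13) fires=9
i=13 t=16 v=3: → [16,21),[12,17); WM=13
i=14 t=18 v=9: → [16,21); WM=15
i=15 t=23 v=6: → [20,25); WM=20; [12,17) fires=6
i=16 t=23 v=7: → [20,25); WM=20
i=17 t=24 v=5: → [24,29),[20,25); WM=21; [16,21) fires=9
i=18 t=29 v=6: → [28,33); WM=26; [20,25) fires=7
i=19 t=28 v=2: → [28,33),[24,29); WM=26
i=20 t=27 v=6: → [24,29); WM=26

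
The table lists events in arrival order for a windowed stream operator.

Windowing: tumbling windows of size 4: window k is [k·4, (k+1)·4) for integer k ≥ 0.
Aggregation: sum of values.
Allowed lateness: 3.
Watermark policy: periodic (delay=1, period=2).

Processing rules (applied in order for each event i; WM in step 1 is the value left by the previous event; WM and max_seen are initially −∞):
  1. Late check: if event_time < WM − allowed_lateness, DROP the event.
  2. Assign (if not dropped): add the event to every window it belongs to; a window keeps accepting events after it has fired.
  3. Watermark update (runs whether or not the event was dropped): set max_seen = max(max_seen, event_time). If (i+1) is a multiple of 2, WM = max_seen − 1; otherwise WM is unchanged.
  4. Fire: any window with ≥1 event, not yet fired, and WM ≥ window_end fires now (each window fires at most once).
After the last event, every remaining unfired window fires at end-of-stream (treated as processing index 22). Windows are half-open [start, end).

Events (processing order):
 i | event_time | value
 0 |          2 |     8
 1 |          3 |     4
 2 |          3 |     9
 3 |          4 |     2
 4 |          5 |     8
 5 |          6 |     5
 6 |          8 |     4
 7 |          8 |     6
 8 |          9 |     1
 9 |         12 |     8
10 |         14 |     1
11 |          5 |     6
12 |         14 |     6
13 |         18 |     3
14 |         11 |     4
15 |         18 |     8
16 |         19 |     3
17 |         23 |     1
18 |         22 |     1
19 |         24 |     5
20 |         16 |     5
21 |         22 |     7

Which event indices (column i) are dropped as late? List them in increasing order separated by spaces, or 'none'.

i=0 t=2 v=8: → [0,4); WM=−∞
i=1 t=3 v=4: → [0,4); WM=2
i=2 t=3 v=9: → [0,4); WM=2
i=3 t=4 v=2: → [4,8); WM=3
i=4 t=5 v=8: → [4,8); WM=3
i=5 t=6 v=5: → [4,8); WM=5; [0,4) fires=21
i=6 t=8 v=4: → [8,12); WM=5
i=7 t=8 v=6: → [8,12); WM=7
i=8 t=9 v=1: → [8,12); WM=7
i=9 t=12 v=8: → [12,16); WM=11; [4,8) fires=15
i=10 t=14 v=1: → [12,16); WM=11
i=11 t=5 v=6: DROP (t<11-3); WM=13; [8,12) fires=11
i=12 t=14 v=6: → [12,16); WM=13
i=13 t=18 v=3: → [16,20); WM=17; [12,16) fires=15
i=14 t=11 v=4: DROP (t<17-3); WM=17
i=15 t=18 v=8: → [16,20); WM=17
i=16 t=19 v=3: → [16,20); WM=17
i=17 t=23 v=1: → [20,24); WM=22; [16,20) fires=14
i=18 t=22 v=1: → [20,24); WM=22
i=19 t=24 v=5: → [24,28); WM=23
i=20 t=16 v=5: DROP (t<23-3); WM=23
i=21 t=22 v=7: → [20,24); WM=23

11 14 20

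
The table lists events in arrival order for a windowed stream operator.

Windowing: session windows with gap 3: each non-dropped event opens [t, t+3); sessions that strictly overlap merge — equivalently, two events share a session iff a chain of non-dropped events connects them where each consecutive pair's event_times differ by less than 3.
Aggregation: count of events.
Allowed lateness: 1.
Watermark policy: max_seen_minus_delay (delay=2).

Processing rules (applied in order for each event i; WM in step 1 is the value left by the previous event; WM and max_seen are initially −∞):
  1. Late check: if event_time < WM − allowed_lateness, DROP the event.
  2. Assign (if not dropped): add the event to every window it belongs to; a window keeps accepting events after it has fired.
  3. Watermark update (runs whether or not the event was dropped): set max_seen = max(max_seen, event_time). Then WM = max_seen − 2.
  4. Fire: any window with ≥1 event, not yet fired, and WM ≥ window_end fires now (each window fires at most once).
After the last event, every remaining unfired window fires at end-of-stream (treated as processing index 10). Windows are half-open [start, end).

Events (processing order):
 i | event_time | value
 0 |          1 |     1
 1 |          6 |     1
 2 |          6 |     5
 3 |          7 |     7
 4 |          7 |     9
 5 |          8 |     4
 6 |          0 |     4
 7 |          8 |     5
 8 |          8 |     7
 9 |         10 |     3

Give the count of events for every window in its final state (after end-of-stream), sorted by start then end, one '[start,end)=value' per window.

i=0 t=1 v=1: → [1,4); WM=-1
i=1 t=6 v=1: → [6,9); WM=4
i=2 t=6 v=5: → [6,9); WM=4
i=3 t=7 v=7: → [6,10); WM=5
i=4 t=7 v=9: → [6,10); WM=5
i=5 t=8 v=4: → [6,11); WM=6
i=6 t=0 v=4: DROP (t<6-1); WM=6
i=7 t=8 v=5: → [6,11); WM=6
i=8 t=8 v=7: → [6,11); WM=6
i=9 t=10 v=3: → [6,13); WM=8

[1,4)=1 [6,13)=8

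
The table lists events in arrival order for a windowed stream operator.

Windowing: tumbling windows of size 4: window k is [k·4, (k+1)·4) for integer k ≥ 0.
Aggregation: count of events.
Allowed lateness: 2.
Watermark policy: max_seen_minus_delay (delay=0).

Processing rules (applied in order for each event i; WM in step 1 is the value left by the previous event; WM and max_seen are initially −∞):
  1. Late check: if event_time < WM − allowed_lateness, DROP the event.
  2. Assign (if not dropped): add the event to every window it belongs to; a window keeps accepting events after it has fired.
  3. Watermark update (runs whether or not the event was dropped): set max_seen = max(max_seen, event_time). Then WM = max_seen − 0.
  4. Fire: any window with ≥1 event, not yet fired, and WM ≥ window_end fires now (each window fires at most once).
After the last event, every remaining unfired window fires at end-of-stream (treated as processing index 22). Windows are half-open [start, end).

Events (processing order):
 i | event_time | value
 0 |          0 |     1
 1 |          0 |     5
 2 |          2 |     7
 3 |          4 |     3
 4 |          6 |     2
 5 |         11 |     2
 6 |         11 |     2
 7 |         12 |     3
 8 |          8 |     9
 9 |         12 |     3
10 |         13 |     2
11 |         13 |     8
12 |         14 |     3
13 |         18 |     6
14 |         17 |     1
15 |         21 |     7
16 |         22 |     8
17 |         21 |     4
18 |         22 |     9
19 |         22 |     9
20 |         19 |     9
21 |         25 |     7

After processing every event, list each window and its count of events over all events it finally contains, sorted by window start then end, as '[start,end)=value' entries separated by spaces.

[0,4)=3 [4,8)=2 [8,12)=2 [12,16)=5 [16,20)=2 [20,24)=5 [24,28)=1

i=0 t=0 v=1: → [0,4); WM=0
i=1 t=0 v=5: → [0,4); WM=0
i=2 t=2 v=7: → [0,4); WM=2
i=3 t=4 v=3: → [4,8); WM=4; [0,4) fires=3
i=4 t=6 v=2: → [4,8); WM=6
i=5 t=11 v=2: → [8,12); WM=11; [4,8) fires=2
i=6 t=11 v=2: → [8,12); WM=11
i=7 t=12 v=3: → [12,16); WM=12; [8,12) fires=2
i=8 t=8 v=9: DROP (t<12-2); WM=12
i=9 t=12 v=3: → [12,16); WM=12
i=10 t=13 v=2: → [12,16); WM=13
i=11 t=13 v=8: → [12,16); WM=13
i=12 t=14 v=3: → [12,16); WM=14
i=13 t=18 v=6: → [16,20); WM=18; [12,16) fires=5
i=14 t=17 v=1: → [16,20); WM=18
i=15 t=21 v=7: → [20,24); WM=21; [16,20) fires=2
i=16 t=22 v=8: → [20,24); WM=22
i=17 t=21 v=4: → [20,24); WM=22
i=18 t=22 v=9: → [20,24); WM=22
i=19 t=22 v=9: → [20,24); WM=22
i=20 t=19 v=9: DROP (t<22-2); WM=22
i=21 t=25 v=7: → [24,28); WM=25; [20,24) fires=5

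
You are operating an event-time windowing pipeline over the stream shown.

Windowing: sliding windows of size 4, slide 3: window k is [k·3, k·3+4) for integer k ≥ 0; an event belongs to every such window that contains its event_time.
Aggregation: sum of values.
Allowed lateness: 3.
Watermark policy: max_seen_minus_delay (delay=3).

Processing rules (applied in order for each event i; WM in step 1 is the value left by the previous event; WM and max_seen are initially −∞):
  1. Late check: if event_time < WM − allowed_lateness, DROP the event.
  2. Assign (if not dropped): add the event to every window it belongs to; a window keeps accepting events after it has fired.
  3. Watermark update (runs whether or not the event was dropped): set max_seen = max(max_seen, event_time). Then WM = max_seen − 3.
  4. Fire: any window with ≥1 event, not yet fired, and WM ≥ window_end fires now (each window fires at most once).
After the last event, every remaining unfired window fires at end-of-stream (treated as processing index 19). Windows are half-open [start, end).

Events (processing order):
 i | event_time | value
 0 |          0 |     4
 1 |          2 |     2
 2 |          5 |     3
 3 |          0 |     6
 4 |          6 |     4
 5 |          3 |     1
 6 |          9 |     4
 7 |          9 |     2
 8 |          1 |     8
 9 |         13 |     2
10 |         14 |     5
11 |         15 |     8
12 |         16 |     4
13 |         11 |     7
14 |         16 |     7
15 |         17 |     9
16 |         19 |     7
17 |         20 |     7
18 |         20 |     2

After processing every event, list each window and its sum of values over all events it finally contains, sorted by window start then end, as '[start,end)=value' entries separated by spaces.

i=0 t=0 v=4: → [0,4); WM=-3
i=1 t=2 v=2: → [0,4); WM=-1
i=2 t=5 v=3: → [3,7); WM=2
i=3 t=0 v=6: → [0,4); WM=2
i=4 t=6 v=4: → [6,10),[3,7); WM=3
i=5 t=3 v=1: → [3,7),[0,4); WM=3
i=6 t=9 v=4: → [9,13),[6,10); WM=6; [0,4) fires=13
i=7 t=9 v=2: → [9,13),[6,10); WM=6
i=8 t=1 v=8: DROP (t<6-3); WM=6
i=9 t=13 v=2: → [12,16); WM=10; [3,7) fires=8 [6,10) fires=10
i=10 t=14 v=5: → [12,16); WM=11
i=11 t=15 v=8: → [15,19),[12,16); WM=12
i=12 t=16 v=4: → [15,19); WM=13; [9,13) fires=6
i=13 t=11 v=7: → [9,13); WM=13
i=14 t=16 v=7: → [15,19); WM=13
i=15 t=17 v=9: → [15,19); WM=14
i=16 t=19 v=7: → [18,22); WM=16; [12,16) fires=15
i=17 t=20 v=7: → [18,22); WM=17
i=18 t=20 v=2: → [18,22); WM=17

[0,4)=13 [3,7)=8 [6,10)=10 [9,13)=13 [12,16)=15 [15,19)=28 [18,22)=16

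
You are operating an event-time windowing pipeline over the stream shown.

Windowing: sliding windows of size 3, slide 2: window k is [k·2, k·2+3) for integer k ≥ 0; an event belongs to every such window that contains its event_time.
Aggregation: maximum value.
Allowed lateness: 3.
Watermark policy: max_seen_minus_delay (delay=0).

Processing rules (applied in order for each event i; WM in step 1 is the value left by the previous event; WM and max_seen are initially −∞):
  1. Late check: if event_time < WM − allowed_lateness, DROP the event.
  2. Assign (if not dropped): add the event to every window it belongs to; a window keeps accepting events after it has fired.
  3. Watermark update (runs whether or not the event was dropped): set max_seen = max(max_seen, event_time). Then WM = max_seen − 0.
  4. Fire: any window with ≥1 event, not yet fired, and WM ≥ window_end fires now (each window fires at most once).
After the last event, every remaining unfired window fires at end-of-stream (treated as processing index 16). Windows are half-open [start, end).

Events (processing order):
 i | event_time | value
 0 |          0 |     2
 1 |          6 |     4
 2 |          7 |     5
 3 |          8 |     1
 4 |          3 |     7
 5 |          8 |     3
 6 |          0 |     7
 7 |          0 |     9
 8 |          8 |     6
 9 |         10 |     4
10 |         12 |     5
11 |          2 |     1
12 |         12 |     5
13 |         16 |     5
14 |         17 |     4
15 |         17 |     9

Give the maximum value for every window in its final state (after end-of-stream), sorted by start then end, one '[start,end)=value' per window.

i=0 t=0 v=2: → [0,3); WM=0
i=1 t=6 v=4: → [6,9),[4,7); WM=6; [0,3) fires=2
i=2 t=7 v=5: → [6,9); WM=7; [4,7) fires=4
i=3 t=8 v=1: → [8,11),[6,9); WM=8
i=4 t=3 v=7: DROP (t<8-3); WM=8
i=5 t=8 v=3: → [8,11),[6,9); WM=8
i=6 t=0 v=7: DROP (t<8-3); WM=8
i=7 t=0 v=9: DROP (t<8-3); WM=8
i=8 t=8 v=6: → [8,11),[6,9); WM=8
i=9 t=10 v=4: → [10,13),[8,11); WM=10; [6,9) fires=6
i=10 t=12 v=5: → [12,15),[10,13); WM=12; [8,11) fires=6
i=11 t=2 v=1: DROP (t<12-3); WM=12
i=12 t=12 v=5: → [12,15),[10,13); WM=12
i=13 t=16 v=5: → [16,19),[14,17); WM=16; [10,13) fires=5 [12,15) fires=5
i=14 t=17 v=4: → [16,19); WM=17; [14,17) fires=5
i=15 t=17 v=9: → [16,19); WM=17

[0,3)=2 [4,7)=4 [6,9)=6 [8,11)=6 [10,13)=5 [12,15)=5 [14,17)=5 [16,19)=9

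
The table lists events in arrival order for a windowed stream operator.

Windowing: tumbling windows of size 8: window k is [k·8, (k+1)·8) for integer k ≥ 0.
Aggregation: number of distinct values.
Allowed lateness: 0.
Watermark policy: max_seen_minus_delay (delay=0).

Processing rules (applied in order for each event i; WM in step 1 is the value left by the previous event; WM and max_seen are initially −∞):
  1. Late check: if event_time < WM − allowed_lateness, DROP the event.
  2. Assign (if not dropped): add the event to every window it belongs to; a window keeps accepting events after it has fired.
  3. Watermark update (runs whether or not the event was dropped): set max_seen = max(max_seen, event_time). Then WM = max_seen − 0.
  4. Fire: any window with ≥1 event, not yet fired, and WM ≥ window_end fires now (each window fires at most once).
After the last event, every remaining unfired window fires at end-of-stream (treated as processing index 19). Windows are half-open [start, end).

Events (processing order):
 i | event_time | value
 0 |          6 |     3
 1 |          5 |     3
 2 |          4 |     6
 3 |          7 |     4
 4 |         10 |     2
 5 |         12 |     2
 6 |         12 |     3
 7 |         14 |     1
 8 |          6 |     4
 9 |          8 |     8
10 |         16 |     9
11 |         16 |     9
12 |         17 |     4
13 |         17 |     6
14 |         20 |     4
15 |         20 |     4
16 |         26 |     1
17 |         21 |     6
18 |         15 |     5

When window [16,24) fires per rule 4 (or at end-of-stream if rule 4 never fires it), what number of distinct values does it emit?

3

i=0 t=6 v=3: → [0,8); WM=6
i=1 t=5 v=3: DROP (t<6-0); WM=6
i=2 t=4 v=6: DROP (t<6-0); WM=6
i=3 t=7 v=4: → [0,8); WM=7
i=4 t=10 v=2: → [8,16); WM=10; [0,8) fires=2
i=5 t=12 v=2: → [8,16); WM=12
i=6 t=12 v=3: → [8,16); WM=12
i=7 t=14 v=1: → [8,16); WM=14
i=8 t=6 v=4: DROP (t<14-0); WM=14
i=9 t=8 v=8: DROP (t<14-0); WM=14
i=10 t=16 v=9: → [16,24); WM=16; [8,16) fires=3
i=11 t=16 v=9: → [16,24); WM=16
i=12 t=17 v=4: → [16,24); WM=17
i=13 t=17 v=6: → [16,24); WM=17
i=14 t=20 v=4: → [16,24); WM=20
i=15 t=20 v=4: → [16,24); WM=20
i=16 t=26 v=1: → [24,32); WM=26; [16,24) fires=3
i=17 t=21 v=6: DROP (t<26-0); WM=26
i=18 t=15 v=5: DROP (t<26-0); WM=26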